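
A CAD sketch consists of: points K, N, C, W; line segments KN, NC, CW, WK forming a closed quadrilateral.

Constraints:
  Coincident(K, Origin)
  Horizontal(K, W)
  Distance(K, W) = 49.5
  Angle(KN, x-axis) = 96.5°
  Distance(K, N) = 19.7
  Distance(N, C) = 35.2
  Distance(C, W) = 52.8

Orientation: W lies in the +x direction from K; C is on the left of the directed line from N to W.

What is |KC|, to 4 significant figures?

50.18

Checks: K = (0.00, 0.00) ✓; |NC| = 35.20 ✓; |CW| = 52.80 ✓.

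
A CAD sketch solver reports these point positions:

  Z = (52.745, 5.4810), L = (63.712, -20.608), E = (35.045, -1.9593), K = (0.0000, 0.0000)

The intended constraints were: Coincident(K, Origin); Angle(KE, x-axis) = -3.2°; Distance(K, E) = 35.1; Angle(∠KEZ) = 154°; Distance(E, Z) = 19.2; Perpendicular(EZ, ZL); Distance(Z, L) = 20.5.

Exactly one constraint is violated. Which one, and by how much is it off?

Distance(Z, L) = 20.5 — off by 7.80.

K = (0.00, 0.00) ✓; KE at -3.200° ✓; |KE| = 35.10 ✓; ∠KEZ = 154.0° ✓; |EZ| = 19.20 ✓; ∠(EZ, ZL) = 90.00° ✓; |ZL| = 28.30 ✗.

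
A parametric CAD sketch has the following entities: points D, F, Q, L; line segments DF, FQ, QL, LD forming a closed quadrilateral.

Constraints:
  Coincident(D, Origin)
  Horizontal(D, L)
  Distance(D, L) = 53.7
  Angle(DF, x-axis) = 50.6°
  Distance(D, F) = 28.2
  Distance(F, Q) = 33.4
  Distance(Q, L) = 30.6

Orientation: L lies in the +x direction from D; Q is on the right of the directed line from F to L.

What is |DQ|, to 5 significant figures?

27.317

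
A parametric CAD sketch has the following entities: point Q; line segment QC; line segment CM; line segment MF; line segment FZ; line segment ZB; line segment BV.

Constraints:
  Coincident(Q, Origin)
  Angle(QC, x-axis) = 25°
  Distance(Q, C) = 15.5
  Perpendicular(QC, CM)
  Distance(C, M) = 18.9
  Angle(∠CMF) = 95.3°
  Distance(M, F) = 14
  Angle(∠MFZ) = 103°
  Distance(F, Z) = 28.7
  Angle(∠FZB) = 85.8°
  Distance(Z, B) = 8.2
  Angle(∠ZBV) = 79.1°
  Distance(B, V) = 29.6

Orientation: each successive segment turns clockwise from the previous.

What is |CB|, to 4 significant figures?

17.52

Q is at the origin; QC runs at 25.0° with length 15.5, so C = (14.05, 6.551). The perpendicularity gives CM at right angles to QC, so CM runs at -65.00°; with |CM| = 18.9, M = (22.04, -10.58). ∠CMF = 95.3° gives MF at -149.7° from the x-axis; with |MF| = 14.0, F = (9.948, -17.64). ∠MFZ = 103.0° gives FZ at 133.3° from the x-axis; with |FZ| = 28.7, Z = (-9.735, 3.245). ∠FZB = 85.8° gives ZB at 39.10° from the x-axis; with |ZB| = 8.2, B = (-3.372, 8.417). Then |CB| = |B − C| = 17.52.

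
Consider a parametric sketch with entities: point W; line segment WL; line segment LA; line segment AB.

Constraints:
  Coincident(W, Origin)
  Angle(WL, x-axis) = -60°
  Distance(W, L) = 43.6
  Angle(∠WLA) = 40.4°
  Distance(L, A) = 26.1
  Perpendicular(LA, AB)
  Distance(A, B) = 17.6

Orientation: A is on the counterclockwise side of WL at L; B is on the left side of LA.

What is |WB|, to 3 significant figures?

12.8

∠WLA = 40.4°, so LA runs at -60.0° + (180° − 40.4°) = 79.6° from the x-axis; with |LA| = 26.1, A = L + 26.1·(cos 79.6°, sin 79.6°) = (26.5, -12.1). The perpendicularity gives AB at right angles to LA; with |AB| = 17.6 on the left of LA, B = A + 17.6·(-0.984, 0.181) = (9.20, -8.91). Then |WB| = |B − W| = 12.8.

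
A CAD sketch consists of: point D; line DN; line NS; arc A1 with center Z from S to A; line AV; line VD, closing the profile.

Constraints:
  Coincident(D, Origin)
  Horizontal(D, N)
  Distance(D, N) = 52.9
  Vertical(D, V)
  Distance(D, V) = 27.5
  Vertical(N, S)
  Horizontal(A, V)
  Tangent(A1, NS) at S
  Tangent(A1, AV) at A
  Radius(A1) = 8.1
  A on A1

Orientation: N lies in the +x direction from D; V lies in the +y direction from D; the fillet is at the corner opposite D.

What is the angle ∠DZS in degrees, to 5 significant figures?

156.59°

D is at the origin; DN is horizontal with |DN| = 52.9 and N on the +x side, so N = (52.900, 0.0000). DV is vertical with |DV| = 27.5 and V on the +y side, so V = (0.0000, 27.500). The virtual corner opposite D is at (52.900, 27.500). Tangency of A1 to NS means the radius ZS is perpendicular to NS and tangency of A1 to AV means the radius ZA is perpendicular to AV, with radius 8.1, so the center Z sits 8.1 in from both sides at Z = (44.800, 19.400). That places the tangent points at S = (52.900, 19.400) on NS and A = (44.800, 27.500) on AV. Then cos ∠DZS = ZD·ZS / (|ZD||ZS|), giving 156.59°.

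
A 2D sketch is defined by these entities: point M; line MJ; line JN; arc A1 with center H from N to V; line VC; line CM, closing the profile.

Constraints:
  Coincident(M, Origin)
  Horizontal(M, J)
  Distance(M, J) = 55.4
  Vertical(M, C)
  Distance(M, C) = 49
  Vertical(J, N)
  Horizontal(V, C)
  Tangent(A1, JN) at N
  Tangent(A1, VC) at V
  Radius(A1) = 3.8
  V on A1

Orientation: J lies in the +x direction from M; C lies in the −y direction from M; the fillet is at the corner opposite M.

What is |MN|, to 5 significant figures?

71.500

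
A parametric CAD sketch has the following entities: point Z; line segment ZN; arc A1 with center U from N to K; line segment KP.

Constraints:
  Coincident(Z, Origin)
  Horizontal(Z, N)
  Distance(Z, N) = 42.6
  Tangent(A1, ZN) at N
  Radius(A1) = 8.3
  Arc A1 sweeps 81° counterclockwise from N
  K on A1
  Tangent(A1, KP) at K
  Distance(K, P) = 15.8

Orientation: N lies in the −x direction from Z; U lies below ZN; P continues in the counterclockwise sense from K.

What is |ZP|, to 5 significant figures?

57.868

On A1, N sits at bearing 90° from U; an 81° counterclockwise sweep puts K at bearing 171°, so K = U + 8.3·(cos 171°, sin 171°) = (-50.798, -7.0016). Tangency of A1 to KP means the radius UK is perpendicular to KP, so KP runs along (−sin 171°, cos 171°); with |KP| = 15.8, P = (-53.269, -22.607). Then |ZP| = |P − Z| = 57.868.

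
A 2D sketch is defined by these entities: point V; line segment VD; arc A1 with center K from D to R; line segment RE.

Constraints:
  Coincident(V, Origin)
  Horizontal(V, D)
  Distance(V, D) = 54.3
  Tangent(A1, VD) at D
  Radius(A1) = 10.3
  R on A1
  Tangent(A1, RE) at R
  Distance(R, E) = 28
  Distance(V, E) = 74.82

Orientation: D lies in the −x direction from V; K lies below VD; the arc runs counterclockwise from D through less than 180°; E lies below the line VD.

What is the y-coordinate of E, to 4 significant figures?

-38.45

V is at the origin; V and D share the same y with |VD| = 54.3 and D on the −x side, so D = (-54.30, 0.000). A1 meets VD tangentially, so KD is at right angles to VD, so K = D + (0, -10.3) = (-54.30, -10.30). Since KR ⟂ RE (tangency), |KE| = √(10.3² + 28.0²) = 29.83 regardless of where R sits on A1. So E lies on both circle(V, 74.82) and circle(K, 29.83); the below-VD intersection is E = (-64.18, -38.45). R is the foot of the tangent from E: R = (-64.60, -10.45).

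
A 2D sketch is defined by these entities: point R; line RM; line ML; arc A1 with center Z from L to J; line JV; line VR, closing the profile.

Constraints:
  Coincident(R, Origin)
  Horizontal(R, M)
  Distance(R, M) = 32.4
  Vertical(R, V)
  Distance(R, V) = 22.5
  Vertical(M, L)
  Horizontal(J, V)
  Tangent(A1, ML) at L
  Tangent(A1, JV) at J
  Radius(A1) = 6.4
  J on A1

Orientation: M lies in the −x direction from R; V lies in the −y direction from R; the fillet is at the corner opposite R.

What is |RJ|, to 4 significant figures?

34.38

R is at the origin; R and M share the same y with |RM| = 32.4 and M on the −x side, so M = (-32.40, 0.000). R and V share the same x with |RV| = 22.5 and V on the −y side, so V = (0.000, -22.50). The virtual corner opposite R is at (-32.40, -22.50). Since A1 is tangent to ML there, ZL ⟂ ML and A1 meets JV tangentially, so ZJ is at right angles to JV, with radius 6.4, so the center Z sits 6.4 in from both sides at Z = (-26.00, -16.10). That places the tangent points at L = (-32.40, -16.10) on ML and J = (-26.00, -22.50) on JV. Then |RJ| = |J − R| = 34.38.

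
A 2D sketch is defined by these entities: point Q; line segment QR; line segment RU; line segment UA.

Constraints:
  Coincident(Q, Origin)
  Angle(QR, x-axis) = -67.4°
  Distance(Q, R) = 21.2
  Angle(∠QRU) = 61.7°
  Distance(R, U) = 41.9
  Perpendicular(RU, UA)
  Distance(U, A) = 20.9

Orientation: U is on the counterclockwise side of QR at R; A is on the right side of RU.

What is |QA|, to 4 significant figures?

50.79

Q is at the origin; QR runs at -67.4° with length 21.2, so R = 21.2·(cos -67.4°, sin -67.4°) = (8.147, -19.57). ∠QRU = 61.7°, so RU runs at -67.4° + (180° − 61.7°) = 50.90° from the x-axis; with |RU| = 41.9, U = R + 41.9·(cos 50.90°, sin 50.90°) = (34.57, 12.94). RU is perpendicular to UA; with |UA| = 20.9 on the right of RU, A = U + 20.9·(0.7760, -0.6307) = (50.79, -0.2368). Then |QA| = |A − Q| = 50.79.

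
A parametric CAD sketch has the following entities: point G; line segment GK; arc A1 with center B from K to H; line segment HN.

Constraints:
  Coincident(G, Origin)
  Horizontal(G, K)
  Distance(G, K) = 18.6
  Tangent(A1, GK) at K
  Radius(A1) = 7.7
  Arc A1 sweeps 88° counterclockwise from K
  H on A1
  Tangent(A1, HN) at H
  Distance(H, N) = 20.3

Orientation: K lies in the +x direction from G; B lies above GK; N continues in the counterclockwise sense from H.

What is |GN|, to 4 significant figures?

38.70

G is at the origin; GK is horizontal with |GK| = 18.6 and K on the +x side, so K = (18.60, 0.000). The tangent condition forces BK to be normal to GK, so B = K + (0, 7.7) = (18.60, 7.700). On A1, K sits at bearing -90° from B; an 88° counterclockwise sweep puts H at bearing -2°, so H = B + 7.7·(cos -2°, sin -2°) = (26.30, 7.431). The tangent condition forces BH to be normal to HN, so HN runs along (−sin -2°, cos -2°); with |HN| = 20.3, N = (27.00, 27.72). Then |GN| = |N − G| = 38.70.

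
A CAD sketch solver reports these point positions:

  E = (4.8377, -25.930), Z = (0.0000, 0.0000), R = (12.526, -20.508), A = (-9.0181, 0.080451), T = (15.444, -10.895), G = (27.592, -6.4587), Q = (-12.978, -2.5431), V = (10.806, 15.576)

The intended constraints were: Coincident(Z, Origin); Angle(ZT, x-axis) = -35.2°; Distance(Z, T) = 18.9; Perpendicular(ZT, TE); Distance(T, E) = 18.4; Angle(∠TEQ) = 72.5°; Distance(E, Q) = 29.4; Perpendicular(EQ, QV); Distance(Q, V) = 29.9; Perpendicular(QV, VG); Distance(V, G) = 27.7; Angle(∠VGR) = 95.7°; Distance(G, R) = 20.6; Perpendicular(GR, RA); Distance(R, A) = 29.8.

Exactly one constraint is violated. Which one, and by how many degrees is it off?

Perpendicular(GR, RA) — off by 3.30°.

Z = (0.00, 0.00) ✓; ZT at -35.20° ✓; |ZT| = 18.90 ✓; ∠(ZT, TE) = 90.00° ✓; |TE| = 18.40 ✓; ∠TEQ = 72.50° ✓; |EQ| = 29.40 ✓; ∠(EQ, QV) = 90.00° ✓; |QV| = 29.90 ✓; ∠(QV, VG) = 90.00° ✓; |VG| = 27.70 ✓; ∠VGR = 95.70° ✓; |GR| = 20.60 ✓; ∠(GR, RA) = 86.70° ✗; |RA| = 29.80 ✓.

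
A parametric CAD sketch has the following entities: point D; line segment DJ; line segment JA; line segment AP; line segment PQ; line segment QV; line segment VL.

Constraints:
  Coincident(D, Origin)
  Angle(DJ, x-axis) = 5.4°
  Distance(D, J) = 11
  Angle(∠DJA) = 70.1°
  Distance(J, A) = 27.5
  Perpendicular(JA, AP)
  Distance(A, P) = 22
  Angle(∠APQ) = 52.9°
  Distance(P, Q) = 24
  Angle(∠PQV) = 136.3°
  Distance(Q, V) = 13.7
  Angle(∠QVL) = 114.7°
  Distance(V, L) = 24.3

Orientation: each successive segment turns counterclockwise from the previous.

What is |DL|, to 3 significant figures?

37.5

D is at the origin; DJ runs at 5.4° with length 11.0, so J = (11.0, 1.04). ∠DJA = 70.1° gives JA at 115° from the x-axis; with |JA| = 27.5, A = (-0.801, 25.9). JA is perpendicular to AP, so AP runs at -155°; with |AP| = 22.0, P = (-20.7, 16.5). ∠APQ = 52.9° gives PQ at -27.6° from the x-axis; with |PQ| = 24.0, Q = (0.578, 5.38). ∠PQV = 136.3° gives QV at 16.1° from the x-axis; with |QV| = 13.7, V = (13.7, 9.18). ∠QVL = 114.7° gives VL at 81.4° from the x-axis; with |VL| = 24.3, L = (17.4, 33.2). Then |DL| = |L − D| = 37.5.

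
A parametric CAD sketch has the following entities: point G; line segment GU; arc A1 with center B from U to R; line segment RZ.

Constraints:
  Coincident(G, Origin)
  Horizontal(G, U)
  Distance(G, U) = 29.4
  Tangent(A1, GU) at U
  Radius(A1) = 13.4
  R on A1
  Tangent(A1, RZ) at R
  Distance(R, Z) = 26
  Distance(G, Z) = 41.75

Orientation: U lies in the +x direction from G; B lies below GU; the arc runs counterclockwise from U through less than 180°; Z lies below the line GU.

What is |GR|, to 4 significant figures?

20.58

Checks: |BU| = 13.40 ✓; |BR| = 13.40 ✓; ∠(BR, RZ) = 90.00° ✓; |RZ| = 26.00 ✓; |GZ| = 41.75 ✓.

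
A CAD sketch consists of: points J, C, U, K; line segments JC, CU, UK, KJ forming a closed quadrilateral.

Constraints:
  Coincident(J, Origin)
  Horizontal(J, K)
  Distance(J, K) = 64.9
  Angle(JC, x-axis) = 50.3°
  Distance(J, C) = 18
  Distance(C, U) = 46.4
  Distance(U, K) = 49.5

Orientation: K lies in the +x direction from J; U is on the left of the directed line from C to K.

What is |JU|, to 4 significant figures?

64.30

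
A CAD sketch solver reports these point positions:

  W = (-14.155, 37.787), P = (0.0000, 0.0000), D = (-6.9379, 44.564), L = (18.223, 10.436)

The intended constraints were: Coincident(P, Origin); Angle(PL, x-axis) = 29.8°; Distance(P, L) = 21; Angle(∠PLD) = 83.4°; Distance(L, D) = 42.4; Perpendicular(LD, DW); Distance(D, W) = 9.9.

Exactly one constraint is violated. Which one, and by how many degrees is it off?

Perpendicular(LD, DW) — off by 6.80°.

P = (0.00, 0.00) ✓; PL at 29.80° ✓; |PL| = 21.00 ✓; ∠PLD = 83.40° ✓; |LD| = 42.40 ✓; ∠(LD, DW) = 96.80° ✗; |DW| = 9.900 ✓.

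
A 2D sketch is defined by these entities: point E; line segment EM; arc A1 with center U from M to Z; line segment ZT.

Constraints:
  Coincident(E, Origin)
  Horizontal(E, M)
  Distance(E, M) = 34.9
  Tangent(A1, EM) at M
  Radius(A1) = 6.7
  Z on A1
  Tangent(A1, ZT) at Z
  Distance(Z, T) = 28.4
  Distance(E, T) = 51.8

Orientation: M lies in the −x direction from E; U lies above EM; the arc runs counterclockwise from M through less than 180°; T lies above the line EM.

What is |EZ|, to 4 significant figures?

29.87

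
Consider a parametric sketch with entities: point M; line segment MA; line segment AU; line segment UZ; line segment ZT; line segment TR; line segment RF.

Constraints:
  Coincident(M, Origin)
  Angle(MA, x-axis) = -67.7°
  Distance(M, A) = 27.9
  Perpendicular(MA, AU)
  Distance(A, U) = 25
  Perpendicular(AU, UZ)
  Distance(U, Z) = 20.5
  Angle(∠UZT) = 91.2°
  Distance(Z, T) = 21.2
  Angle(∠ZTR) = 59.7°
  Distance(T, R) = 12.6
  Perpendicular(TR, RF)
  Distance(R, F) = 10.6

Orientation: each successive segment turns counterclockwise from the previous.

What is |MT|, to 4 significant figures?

7.929

M is at the origin; MA runs at -67.7° with length 27.9, so A = (10.59, -25.81). The perpendicularity gives AU at right angles to MA, so AU runs at 22.30°; with |AU| = 25.0, U = (33.72, -16.33). The perpendicularity gives UZ at right angles to AU, so UZ runs at 112.3°; with |UZ| = 20.5, Z = (25.94, 2.640). ∠UZT = 91.2° gives ZT at -158.9° from the x-axis; with |ZT| = 21.2, T = (6.160, -4.992). Then |MT| = |T − M| = 7.929.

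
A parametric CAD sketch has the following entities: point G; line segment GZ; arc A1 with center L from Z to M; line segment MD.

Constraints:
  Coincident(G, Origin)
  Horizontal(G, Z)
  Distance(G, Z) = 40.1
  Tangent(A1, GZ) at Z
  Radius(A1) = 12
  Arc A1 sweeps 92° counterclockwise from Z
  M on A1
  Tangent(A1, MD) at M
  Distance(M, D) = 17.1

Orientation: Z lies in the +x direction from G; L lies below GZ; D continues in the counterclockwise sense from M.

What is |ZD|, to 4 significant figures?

31.63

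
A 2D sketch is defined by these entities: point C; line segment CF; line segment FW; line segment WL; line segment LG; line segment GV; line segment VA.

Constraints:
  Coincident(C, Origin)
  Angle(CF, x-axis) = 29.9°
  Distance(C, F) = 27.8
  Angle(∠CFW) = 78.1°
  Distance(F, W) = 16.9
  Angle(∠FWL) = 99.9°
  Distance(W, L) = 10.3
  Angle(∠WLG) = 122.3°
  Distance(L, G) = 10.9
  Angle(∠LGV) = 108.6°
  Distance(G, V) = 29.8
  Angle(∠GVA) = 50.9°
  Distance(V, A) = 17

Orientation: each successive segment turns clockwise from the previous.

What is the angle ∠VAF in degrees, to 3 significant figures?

61.9°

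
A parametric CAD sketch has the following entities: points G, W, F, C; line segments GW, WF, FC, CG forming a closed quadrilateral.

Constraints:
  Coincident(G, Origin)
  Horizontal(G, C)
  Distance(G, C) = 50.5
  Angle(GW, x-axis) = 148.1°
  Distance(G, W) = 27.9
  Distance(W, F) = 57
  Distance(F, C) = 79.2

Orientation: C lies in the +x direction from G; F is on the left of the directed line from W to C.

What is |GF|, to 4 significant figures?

64.52

Checks: |WF| = 57.00 ✓; |FC| = 79.20 ✓.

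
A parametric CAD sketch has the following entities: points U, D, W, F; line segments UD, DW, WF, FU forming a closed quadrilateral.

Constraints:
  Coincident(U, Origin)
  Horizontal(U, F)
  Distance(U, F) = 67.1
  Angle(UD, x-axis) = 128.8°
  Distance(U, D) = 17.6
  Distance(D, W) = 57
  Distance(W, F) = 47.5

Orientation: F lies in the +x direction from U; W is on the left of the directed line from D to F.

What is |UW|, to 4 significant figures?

55.92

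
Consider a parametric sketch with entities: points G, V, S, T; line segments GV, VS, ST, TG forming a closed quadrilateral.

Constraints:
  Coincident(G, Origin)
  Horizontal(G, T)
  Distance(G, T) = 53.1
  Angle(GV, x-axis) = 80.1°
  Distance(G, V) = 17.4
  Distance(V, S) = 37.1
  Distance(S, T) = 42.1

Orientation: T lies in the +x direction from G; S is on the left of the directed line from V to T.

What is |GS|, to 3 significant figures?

50.6

G is at the origin; G and T share the same y with |GT| = 53.1 and T in +x, so T = (53.1, 0). GV runs at 80.1° with |GV| = 17.4, so V = (2.99, 17.1). S is determined by |VS| = 37.1 and |ST| = 42.1 together: it lies at the intersection of circle(V, 37.1) and circle(T, 42.1). With |VT| = 53.0, the foot of the radical line on VT is 22.7 from V and the perpendicular offset is √(37.1² − 22.7²) = 29.3. Taking the left-of-VT solution: S = (34.0, 37.5).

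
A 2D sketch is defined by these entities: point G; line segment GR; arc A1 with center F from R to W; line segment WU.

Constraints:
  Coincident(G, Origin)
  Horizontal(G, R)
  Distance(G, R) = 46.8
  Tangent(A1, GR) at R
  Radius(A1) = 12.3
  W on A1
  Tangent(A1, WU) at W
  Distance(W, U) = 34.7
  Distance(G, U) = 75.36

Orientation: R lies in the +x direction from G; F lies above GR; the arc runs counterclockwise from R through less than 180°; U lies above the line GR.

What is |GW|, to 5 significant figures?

60.385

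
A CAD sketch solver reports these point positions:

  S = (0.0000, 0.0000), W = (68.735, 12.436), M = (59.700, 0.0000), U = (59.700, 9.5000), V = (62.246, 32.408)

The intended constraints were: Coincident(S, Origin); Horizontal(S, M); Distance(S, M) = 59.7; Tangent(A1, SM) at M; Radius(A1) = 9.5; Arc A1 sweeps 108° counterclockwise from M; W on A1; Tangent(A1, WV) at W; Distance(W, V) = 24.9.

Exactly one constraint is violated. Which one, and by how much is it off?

Distance(W, V) = 24.9 — off by 3.90.

S = (0.00, 0.00) ✓; S.y = 0.00, M.y = 0.00 ✓; |SM| = 59.70 ✓; ∠(UM, MS) = 90.00° ✓; |UM| = 9.500 ✓; bearing(U→W) − bearing(U→M) = 108.0° ✓; |UW| = 9.500 ✓; ∠(UW, WV) = 90.00° ✓; |WV| = 21.00 ✗.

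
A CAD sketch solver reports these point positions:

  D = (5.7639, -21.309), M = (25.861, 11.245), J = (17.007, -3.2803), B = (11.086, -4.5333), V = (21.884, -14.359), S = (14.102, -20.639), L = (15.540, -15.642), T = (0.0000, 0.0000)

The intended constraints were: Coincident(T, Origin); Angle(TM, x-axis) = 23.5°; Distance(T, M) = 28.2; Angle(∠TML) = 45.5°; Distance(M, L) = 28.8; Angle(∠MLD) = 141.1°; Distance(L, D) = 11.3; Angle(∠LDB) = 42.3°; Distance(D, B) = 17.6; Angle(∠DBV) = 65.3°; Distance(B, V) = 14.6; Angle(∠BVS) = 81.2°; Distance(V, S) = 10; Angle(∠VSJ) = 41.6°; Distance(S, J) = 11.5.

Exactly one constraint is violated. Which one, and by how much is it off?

Distance(S, J) = 11.5 — off by 6.10.

T = (0.00, 0.00) ✓; TM at 23.50° ✓; |TM| = 28.20 ✓; ∠TML = 45.50° ✓; |ML| = 28.80 ✓; ∠MLD = 141.1° ✓; |LD| = 11.30 ✓; ∠LDB = 42.30° ✓; |DB| = 17.60 ✓; ∠DBV = 65.30° ✓; |BV| = 14.60 ✓; ∠BVS = 81.20° ✓; |VS| = 10.00 ✓; ∠VSJ = 41.60° ✓; |SJ| = 17.60 ✗.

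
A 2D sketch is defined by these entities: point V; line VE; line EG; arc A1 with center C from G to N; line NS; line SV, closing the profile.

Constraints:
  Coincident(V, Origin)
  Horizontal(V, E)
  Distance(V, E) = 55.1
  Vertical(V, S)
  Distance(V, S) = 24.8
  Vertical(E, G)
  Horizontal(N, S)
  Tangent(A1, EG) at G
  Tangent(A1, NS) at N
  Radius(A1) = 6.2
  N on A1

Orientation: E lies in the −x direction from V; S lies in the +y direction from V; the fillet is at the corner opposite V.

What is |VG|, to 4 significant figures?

58.15

The virtual corner opposite V is at (-55.10, 24.80). The tangent condition forces CG to be normal to EG and since A1 is tangent to NS there, CN ⟂ NS, with radius 6.2, so the center C sits 6.2 in from both sides at C = (-48.90, 18.60). That places the tangent points at G = (-55.10, 18.60) on EG and N = (-48.90, 24.80) on NS. Then |VG| = |G − V| = 58.15.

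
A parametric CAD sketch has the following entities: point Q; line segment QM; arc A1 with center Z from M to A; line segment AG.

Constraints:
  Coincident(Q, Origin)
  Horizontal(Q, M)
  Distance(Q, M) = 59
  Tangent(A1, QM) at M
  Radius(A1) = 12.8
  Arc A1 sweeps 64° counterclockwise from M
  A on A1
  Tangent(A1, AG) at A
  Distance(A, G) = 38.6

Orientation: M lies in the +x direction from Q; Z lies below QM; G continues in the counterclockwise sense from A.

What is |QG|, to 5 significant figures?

51.855

On A1, M sits at bearing 90° from Z; a 64° counterclockwise sweep puts A at bearing 154°, so A = Z + 12.8·(cos 154°, sin 154°) = (47.495, -7.1888). Tangency of A1 to AG means the radius ZA is perpendicular to AG, so AG runs along (−sin 154°, cos 154°); with |AG| = 38.6, G = (30.574, -41.882). Then |QG| = |G − Q| = 51.855.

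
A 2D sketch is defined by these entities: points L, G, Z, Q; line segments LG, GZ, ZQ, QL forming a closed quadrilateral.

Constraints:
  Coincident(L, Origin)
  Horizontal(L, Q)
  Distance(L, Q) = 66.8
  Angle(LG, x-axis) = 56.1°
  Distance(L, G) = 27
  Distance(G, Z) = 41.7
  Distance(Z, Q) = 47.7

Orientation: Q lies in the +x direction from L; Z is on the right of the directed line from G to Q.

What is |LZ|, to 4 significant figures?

29.44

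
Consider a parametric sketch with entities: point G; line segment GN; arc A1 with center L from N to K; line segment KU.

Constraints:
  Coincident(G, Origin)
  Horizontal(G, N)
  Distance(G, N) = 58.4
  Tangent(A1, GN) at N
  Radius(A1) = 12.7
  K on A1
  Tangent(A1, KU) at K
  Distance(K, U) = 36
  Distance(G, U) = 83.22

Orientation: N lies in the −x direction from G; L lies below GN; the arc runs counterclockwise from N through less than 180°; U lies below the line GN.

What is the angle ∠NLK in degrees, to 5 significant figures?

97.143°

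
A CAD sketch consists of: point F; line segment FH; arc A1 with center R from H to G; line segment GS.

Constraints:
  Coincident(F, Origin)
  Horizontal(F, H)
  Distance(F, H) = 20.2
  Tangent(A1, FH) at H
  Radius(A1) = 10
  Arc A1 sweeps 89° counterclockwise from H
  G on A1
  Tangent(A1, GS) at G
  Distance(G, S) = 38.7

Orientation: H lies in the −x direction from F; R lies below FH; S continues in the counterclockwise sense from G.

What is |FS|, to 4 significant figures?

57.51

On A1, H sits at bearing 90° from R; an 89° counterclockwise sweep puts G at bearing 179°, so G = R + 10.0·(cos 179°, sin 179°) = (-30.20, -9.825). The tangent condition forces RG to be normal to GS, so GS runs along (−sin 179°, cos 179°); with |GS| = 38.7, S = (-30.87, -48.52). Then |FS| = |S − F| = 57.51.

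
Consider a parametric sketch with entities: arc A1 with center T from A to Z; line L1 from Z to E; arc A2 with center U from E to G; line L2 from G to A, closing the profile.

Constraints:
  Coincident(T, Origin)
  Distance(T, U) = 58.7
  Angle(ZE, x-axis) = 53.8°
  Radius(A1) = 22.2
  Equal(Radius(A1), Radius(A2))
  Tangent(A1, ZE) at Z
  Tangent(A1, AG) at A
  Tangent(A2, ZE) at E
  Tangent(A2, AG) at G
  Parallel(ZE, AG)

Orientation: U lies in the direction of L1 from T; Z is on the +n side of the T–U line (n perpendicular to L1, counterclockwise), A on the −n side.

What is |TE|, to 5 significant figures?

62.758

The slot axis is L1's direction at 53.8°, so u = (cos 53.8°, sin 53.8°) = (0.59061, 0.80696) and n = (−sin 53.8°, cos 53.8°) = (-0.80696, 0.59061). T is at the origin and U lies 58.7 along u from T, so U = 58.7·u = (34.669, 47.369). Tangency of A1 to both parallel lines with radius 22.2 puts Z and A at T ± 22.2·n: Z = (-17.915, 13.111), A = (17.915, -13.111). Equal radii place E and G the same way about U: E = U + 22.2·n = (16.754, 60.480), G = U − 22.2·n = (52.583, 34.257). Then |TE| = |E − T| = 62.758.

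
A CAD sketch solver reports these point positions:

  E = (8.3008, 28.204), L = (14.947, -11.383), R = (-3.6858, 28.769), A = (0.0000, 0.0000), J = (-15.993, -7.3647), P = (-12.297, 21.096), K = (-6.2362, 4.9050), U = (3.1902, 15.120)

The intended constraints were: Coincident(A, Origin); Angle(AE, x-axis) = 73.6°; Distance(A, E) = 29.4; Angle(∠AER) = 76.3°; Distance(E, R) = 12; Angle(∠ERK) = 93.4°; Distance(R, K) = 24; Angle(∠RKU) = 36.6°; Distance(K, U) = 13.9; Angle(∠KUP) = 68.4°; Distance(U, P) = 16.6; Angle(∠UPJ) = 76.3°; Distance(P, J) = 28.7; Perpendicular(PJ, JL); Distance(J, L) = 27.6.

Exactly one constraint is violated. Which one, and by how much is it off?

Distance(J, L) = 27.6 — off by 3.60.

A = (0.00, 0.00) ✓; AE at 73.60° ✓; |AE| = 29.40 ✓; ∠AER = 76.30° ✓; |ER| = 12.00 ✓; ∠ERK = 93.40° ✓; |RK| = 24.00 ✓; ∠RKU = 36.60° ✓; |KU| = 13.90 ✓; ∠KUP = 68.40° ✓; |UP| = 16.60 ✓; ∠UPJ = 76.30° ✓; |PJ| = 28.70 ✓; ∠(PJ, JL) = 90.00° ✓; |JL| = 31.20 ✗.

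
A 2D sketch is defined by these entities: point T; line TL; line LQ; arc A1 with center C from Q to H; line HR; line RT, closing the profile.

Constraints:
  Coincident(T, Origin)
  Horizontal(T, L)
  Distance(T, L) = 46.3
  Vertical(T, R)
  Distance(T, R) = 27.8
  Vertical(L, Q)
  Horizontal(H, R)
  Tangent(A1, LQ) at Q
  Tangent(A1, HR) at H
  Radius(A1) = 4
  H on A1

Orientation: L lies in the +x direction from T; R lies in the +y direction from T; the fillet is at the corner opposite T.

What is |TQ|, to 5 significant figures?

52.059

T is at the origin; TL is horizontal with |TL| = 46.3 and L on the +x side, so L = (46.300, 0.0000). TR is vertical with |TR| = 27.8 and R on the +y side, so R = (0.0000, 27.800). The virtual corner opposite T is at (46.300, 27.800). A1 meets LQ tangentially, so CQ is at right angles to LQ and tangency of A1 to HR means the radius CH is perpendicular to HR, with radius 4.0, so the center C sits 4.0 in from both sides at C = (42.300, 23.800). That places the tangent points at Q = (46.300, 23.800) on LQ and H = (42.300, 27.800) on HR. Then |TQ| = |Q − T| = 52.059.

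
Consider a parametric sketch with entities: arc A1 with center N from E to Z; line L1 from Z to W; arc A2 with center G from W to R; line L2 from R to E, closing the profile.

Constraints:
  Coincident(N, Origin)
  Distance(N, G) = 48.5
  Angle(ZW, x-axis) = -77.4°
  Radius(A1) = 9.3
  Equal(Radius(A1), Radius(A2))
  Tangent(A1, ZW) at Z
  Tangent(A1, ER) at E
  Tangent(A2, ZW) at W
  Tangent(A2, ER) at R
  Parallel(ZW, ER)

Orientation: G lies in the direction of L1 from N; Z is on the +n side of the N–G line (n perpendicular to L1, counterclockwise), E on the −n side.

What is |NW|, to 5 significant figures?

49.384

The slot axis is L1's direction at -77.4°, so u = (cos -77.4°, sin -77.4°) = (0.21814, -0.97592) and n = (−sin -77.4°, cos -77.4°) = (0.97592, 0.21814). N is at the origin and G lies 48.5 along u from N, so G = 48.5·u = (10.580, -47.332). Tangency of A1 to both parallel lines with radius 9.3 puts Z and E at N ± 9.3·n: Z = (9.0760, 2.0287), E = (-9.0760, -2.0287). Equal radii place W and R the same way about G: W = G + 9.3·n = (19.656, -45.303), R = G − 9.3·n = (1.5039, -49.361). Then |NW| = |W − N| = 49.384.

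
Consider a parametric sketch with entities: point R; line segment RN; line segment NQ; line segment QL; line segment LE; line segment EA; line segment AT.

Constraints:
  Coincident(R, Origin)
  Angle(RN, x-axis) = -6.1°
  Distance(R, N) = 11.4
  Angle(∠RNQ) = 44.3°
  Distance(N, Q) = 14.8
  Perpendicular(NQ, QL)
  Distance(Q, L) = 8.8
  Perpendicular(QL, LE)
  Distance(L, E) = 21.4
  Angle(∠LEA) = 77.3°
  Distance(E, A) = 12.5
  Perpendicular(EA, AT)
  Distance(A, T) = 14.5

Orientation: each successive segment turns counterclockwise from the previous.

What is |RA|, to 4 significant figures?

16.53

R is at the origin; RN runs at -6.1° with length 11.4, so N = (11.34, -1.211). ∠RNQ = 44.3° gives NQ at 129.6° from the x-axis; with |NQ| = 14.8, Q = (1.902, 10.19). NQ is perpendicular to QL, so QL runs at -140.4°; with |QL| = 8.8, L = (-4.879, 4.583). QL ⟂ LE, so LE runs at -50.40°; with |LE| = 21.4, E = (8.762, -11.91). ∠LEA = 77.3° gives EA at 52.30° from the x-axis; with |EA| = 12.5, A = (16.41, -2.016). Then |RA| = |A − R| = 16.53.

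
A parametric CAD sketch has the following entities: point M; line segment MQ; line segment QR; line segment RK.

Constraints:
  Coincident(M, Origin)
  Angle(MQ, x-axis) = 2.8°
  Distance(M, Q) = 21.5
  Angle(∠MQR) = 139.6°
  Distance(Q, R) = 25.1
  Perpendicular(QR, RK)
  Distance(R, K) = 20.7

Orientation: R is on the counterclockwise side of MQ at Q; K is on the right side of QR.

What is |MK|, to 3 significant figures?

54.0

M is at the origin; MQ runs at 2.8° with length 21.5, so Q = 21.5·(cos 2.8°, sin 2.8°) = (21.5, 1.05). ∠MQR = 139.6°, so QR runs at 2.8° + (180° − 139.6°) = 43.2° from the x-axis; with |QR| = 25.1, R = Q + 25.1·(cos 43.2°, sin 43.2°) = (39.8, 18.2). The perpendicularity gives RK at right angles to QR; with |RK| = 20.7 on the right of QR, K = R + 20.7·(0.685, -0.729) = (53.9, 3.14). Then |MK| = |K − M| = 54.0.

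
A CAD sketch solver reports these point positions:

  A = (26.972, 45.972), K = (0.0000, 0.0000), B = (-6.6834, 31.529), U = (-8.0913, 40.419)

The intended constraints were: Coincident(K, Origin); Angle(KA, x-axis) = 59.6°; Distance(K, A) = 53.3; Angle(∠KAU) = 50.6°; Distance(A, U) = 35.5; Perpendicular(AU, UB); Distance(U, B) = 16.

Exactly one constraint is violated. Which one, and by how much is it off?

Distance(U, B) = 16 — off by 7.00.

K = (0.00, 0.00) ✓; KA at 59.60° ✓; |KA| = 53.30 ✓; ∠KAU = 50.60° ✓; |AU| = 35.50 ✓; ∠(AU, UB) = 90.00° ✓; |UB| = 9.001 ✗.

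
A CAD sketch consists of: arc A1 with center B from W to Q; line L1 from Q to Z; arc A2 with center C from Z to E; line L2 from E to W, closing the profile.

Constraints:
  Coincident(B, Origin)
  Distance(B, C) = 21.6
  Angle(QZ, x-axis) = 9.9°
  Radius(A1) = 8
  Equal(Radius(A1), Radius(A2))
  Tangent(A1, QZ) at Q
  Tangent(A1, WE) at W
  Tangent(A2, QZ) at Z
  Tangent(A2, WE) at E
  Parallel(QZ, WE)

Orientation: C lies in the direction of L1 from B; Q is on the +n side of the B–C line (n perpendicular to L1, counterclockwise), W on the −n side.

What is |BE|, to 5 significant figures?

23.034

Tangency of A1 to both parallel lines with radius 8.0 puts Q and W at B ± 8.0·n: Q = (-1.3754, 7.8809), W = (1.3754, -7.8809). Equal radii place Z and E the same way about C: Z = C + 8.0·n = (19.903, 11.595), E = C − 8.0·n = (22.654, -4.1672). Then |BE| = |E − B| = 23.034.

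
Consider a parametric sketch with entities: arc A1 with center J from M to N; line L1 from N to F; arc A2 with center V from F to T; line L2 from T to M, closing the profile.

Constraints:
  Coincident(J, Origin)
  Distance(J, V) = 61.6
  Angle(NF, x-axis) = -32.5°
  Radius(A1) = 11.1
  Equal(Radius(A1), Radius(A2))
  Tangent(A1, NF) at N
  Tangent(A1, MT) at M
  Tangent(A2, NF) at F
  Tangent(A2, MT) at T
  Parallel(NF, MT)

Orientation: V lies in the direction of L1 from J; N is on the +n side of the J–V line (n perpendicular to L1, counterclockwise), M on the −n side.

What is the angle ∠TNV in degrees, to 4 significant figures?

9.604°

The slot axis is L1's direction at -32.5°, so u = (cos -32.5°, sin -32.5°) = (0.8434, -0.5373) and n = (−sin -32.5°, cos -32.5°) = (0.5373, 0.8434). J is at the origin and V lies 61.6 along u from J, so V = 61.6·u = (51.95, -33.10). Tangency of A1 to both parallel lines with radius 11.1 puts N and M at J ± 11.1·n: N = (5.964, 9.362), M = (-5.964, -9.362). Equal radii place F and T the same way about V: F = V + 11.1·n = (57.92, -23.74), T = V − 11.1·n = (45.99, -42.46). Then cos ∠TNV = NT·NV / (|NT||NV|), giving 9.604°.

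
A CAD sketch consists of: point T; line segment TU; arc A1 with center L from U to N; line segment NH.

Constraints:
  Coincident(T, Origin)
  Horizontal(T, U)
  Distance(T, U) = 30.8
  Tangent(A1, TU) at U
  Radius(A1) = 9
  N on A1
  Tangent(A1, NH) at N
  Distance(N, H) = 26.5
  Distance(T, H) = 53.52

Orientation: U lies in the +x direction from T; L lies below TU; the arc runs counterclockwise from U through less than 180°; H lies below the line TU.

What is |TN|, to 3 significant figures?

27.9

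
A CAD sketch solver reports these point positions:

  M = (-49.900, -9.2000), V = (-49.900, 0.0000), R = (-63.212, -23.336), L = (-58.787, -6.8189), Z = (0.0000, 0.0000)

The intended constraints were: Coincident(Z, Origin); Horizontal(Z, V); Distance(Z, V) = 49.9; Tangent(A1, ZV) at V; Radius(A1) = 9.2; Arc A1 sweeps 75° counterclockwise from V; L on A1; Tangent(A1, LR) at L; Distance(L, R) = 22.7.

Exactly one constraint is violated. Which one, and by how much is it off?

Distance(L, R) = 22.7 — off by 5.60.

Z = (0.00, 0.00) ✓; Z.y = 0.00, V.y = 0.00 ✓; |ZV| = 49.90 ✓; ∠(MV, VZ) = 90.00° ✓; |MV| = 9.200 ✓; bearing(M→L) − bearing(M→V) = 75.00° ✓; |ML| = 9.200 ✓; ∠(ML, LR) = 90.00° ✓; |LR| = 17.10 ✗.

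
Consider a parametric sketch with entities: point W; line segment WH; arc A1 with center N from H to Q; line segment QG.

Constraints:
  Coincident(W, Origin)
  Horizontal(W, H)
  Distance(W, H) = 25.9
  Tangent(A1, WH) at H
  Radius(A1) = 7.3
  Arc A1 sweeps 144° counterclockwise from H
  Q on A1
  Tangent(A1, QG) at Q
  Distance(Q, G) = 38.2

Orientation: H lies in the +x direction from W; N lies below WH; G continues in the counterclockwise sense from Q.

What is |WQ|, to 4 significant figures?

25.32

W is at the origin; W and H share the same y with |WH| = 25.9 and H on the +x side, so H = (25.90, 0.000). The tangent condition forces NH to be normal to WH, so N = H + (0, -7.3) = (25.90, -7.300). On A1, H sits at bearing 90° from N; a 144° counterclockwise sweep puts Q at bearing 234°, so Q = N + 7.3·(cos 234°, sin 234°) = (21.61, -13.21). Then |WQ| = |Q − W| = 25.32.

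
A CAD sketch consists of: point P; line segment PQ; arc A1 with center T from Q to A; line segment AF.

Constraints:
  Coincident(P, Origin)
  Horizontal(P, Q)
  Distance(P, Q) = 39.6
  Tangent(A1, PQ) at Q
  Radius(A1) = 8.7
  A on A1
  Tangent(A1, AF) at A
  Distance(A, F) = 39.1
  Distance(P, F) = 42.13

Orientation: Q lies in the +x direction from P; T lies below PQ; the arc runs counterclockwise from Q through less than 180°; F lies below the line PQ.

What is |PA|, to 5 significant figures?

32.192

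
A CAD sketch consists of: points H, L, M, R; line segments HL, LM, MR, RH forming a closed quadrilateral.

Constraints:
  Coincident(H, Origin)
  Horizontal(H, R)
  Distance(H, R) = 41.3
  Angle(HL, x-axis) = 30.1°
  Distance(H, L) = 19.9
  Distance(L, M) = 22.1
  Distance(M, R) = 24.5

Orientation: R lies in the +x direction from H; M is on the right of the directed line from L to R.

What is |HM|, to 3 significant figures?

23.2

Checks: |LM| = 22.10 ✓; |MR| = 24.50 ✓.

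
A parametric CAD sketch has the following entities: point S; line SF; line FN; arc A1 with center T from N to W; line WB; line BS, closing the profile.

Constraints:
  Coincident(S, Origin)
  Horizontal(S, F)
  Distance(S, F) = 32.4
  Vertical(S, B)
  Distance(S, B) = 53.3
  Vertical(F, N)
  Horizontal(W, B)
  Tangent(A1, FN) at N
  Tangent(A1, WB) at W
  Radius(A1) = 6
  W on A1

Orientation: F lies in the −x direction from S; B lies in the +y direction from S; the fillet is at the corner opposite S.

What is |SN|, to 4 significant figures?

57.33

S is at the origin; S and F share the same y with |SF| = 32.4 and F on the −x side, so F = (-32.40, 0.000). S and B share the same x with |SB| = 53.3 and B on the +y side, so B = (0.000, 53.30). The virtual corner opposite S is at (-32.40, 53.30). Tangency of A1 to FN means the radius TN is perpendicular to FN and tangency of A1 to WB means the radius TW is perpendicular to WB, with radius 6.0, so the center T sits 6.0 in from both sides at T = (-26.40, 47.30). That places the tangent points at N = (-32.40, 47.30) on FN and W = (-26.40, 53.30) on WB. Then |SN| = |N − S| = 57.33.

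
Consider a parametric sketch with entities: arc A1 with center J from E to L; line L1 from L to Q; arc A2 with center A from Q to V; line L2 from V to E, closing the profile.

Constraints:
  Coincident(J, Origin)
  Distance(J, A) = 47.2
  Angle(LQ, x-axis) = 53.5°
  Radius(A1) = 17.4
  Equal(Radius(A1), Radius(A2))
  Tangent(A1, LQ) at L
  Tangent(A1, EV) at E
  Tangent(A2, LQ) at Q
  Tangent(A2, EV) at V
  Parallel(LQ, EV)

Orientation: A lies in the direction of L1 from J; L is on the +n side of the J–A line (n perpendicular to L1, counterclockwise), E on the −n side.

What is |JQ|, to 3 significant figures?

50.3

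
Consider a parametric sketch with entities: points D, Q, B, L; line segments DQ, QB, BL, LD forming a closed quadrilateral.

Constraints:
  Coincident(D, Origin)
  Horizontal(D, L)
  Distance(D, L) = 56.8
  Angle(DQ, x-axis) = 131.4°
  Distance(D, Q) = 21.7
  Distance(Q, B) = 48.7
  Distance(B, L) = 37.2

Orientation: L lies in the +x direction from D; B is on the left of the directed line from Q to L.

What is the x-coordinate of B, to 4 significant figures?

32.81

Checks: |QB| = 48.70 ✓; |BL| = 37.20 ✓.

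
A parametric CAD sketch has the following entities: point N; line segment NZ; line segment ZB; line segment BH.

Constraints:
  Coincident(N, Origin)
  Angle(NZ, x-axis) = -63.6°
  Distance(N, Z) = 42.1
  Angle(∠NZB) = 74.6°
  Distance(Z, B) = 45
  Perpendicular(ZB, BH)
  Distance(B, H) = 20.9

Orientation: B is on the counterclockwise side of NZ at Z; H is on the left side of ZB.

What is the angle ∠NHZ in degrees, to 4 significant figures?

55.12°

N is at the origin; NZ runs at -63.6° with length 42.1, so Z = 42.1·(cos -63.6°, sin -63.6°) = (18.72, -37.71). ∠NZB = 74.6°, so ZB runs at -63.6° + (180° − 74.6°) = 41.80° from the x-axis; with |ZB| = 45.0, B = Z + 45.0·(cos 41.80°, sin 41.80°) = (52.27, -7.716). The perpendicularity gives BH at right angles to ZB; with |BH| = 20.9 on the left of ZB, H = B + 20.9·(-0.6665, 0.7455) = (38.34, 7.865). Then cos ∠NHZ = HN·HZ / (|HN||HZ|), giving 55.12°.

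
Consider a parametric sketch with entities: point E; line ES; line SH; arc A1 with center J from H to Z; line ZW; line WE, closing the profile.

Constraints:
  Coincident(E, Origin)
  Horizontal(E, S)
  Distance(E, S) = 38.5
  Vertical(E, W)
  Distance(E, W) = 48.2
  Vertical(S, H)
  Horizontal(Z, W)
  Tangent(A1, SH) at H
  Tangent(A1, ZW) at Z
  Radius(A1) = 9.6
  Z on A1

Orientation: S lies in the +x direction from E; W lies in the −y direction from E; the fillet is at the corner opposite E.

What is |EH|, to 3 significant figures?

54.5

E is at the origin; E and S share the same y with |ES| = 38.5 and S on the +x side, so S = (38.5, 0.00). E and W share the same x with |EW| = 48.2 and W on the −y side, so W = (0.00, -48.2). The virtual corner opposite E is at (38.5, -48.2). A1 meets SH tangentially, so JH is at right angles to SH and the tangent condition forces JZ to be normal to ZW, with radius 9.6, so the center J sits 9.6 in from both sides at J = (28.9, -38.6). That places the tangent points at H = (38.5, -38.6) on SH and Z = (28.9, -48.2) on ZW. Then |EH| = |H − E| = 54.5.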